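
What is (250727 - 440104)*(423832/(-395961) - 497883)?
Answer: 37334288248901915/395961 ≈ 9.4288e+10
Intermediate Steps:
(250727 - 440104)*(423832/(-395961) - 497883) = -189377*(423832*(-1/395961) - 497883) = -189377*(-423832/395961 - 497883) = -189377*(-197142674395/395961) = 37334288248901915/395961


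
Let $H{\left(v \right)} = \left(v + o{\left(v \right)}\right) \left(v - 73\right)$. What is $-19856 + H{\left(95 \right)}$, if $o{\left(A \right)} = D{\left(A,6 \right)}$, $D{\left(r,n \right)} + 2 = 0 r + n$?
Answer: $-17678$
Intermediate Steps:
$D{\left(r,n \right)} = -2 + n$ ($D{\left(r,n \right)} = -2 + \left(0 r + n\right) = -2 + \left(0 + n\right) = -2 + n$)
$o{\left(A \right)} = 4$ ($o{\left(A \right)} = -2 + 6 = 4$)
$H{\left(v \right)} = \left(-73 + v\right) \left(4 + v\right)$ ($H{\left(v \right)} = \left(v + 4\right) \left(v - 73\right) = \left(4 + v\right) \left(-73 + v\right) = \left(-73 + v\right) \left(4 + v\right)$)
$-19856 + H{\left(95 \right)} = -19856 - \left(6847 - 9025\right) = -19856 - -2178 = -19856 + 2178 = -17678$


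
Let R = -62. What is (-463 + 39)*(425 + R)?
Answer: -153912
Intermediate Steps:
(-463 + 39)*(425 + R) = (-463 + 39)*(425 - 62) = -424*363 = -153912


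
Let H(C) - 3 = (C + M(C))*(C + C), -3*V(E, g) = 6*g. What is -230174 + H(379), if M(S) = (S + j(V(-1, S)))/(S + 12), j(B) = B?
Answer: 22043119/391 ≈ 56376.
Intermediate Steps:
V(E, g) = -2*g
M(S) = -S/(12 + S) (M(S) = (S - 2*S)/(S + 12) = (-S)/(12 + S) = -S/(12 + S))
H(C) = 3 + 2*C*(C - C/(12 + C)) (H(C) = 3 + (C - C/(12 + C))*(C + C) = 3 + (C - C/(12 + C))*(2*C) = 3 + 2*C*(C - C/(12 + C)))
-230174 + H(379) = -230174 + (-2*379² + (3 + 2*379²)*(12 + 379))/(12 + 379) = -230174 + (-2*143641 + (3 + 2*143641)*391)/391 = -230174 + (-287282 + (3 + 287282)*391)/391 = -230174 + (-287282 + 287285*391)/391 = -230174 + (-287282 + 112328435)/391 = -230174 + (1/391)*112041153 = -230174 + 112041153/391 = 22043119/391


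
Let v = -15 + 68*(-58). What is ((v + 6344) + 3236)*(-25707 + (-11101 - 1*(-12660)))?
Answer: -135735908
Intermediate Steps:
v = -3959 (v = -15 - 3944 = -3959)
((v + 6344) + 3236)*(-25707 + (-11101 - 1*(-12660))) = ((-3959 + 6344) + 3236)*(-25707 + (-11101 - 1*(-12660))) = (2385 + 3236)*(-25707 + (-11101 + 12660)) = 5621*(-25707 + 1559) = 5621*(-24148) = -135735908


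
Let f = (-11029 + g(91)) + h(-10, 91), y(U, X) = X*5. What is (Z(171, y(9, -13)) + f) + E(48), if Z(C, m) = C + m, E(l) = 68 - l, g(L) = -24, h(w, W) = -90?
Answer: -11017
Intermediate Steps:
y(U, X) = 5*X
f = -11143 (f = (-11029 - 24) - 90 = -11053 - 90 = -11143)
(Z(171, y(9, -13)) + f) + E(48) = ((171 + 5*(-13)) - 11143) + (68 - 1*48) = ((171 - 65) - 11143) + (68 - 48) = (106 - 11143) + 20 = -11037 + 20 = -11017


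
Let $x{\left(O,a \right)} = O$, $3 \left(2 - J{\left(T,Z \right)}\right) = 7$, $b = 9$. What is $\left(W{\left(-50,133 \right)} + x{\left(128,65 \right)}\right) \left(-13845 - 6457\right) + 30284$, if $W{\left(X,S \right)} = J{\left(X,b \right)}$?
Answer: $- \frac{7684814}{3} \approx -2.5616 \cdot 10^{6}$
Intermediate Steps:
$J{\left(T,Z \right)} = - \frac{1}{3}$ ($J{\left(T,Z \right)} = 2 - \frac{7}{3} = - \frac{1}{3}$)
$W{\left(X,S \right)} = - \frac{1}{3}$
$\left(W{\left(-50,133 \right)} + x{\left(128,65 \right)}\right) \left(-13845 - 6457\right) + 30284 = \left(- \frac{1}{3} + 128\right) \left(-13845 - 6457\right) + 30284 = \frac{383}{3} \left(-20302\right) + 30284 = - \frac{7775666}{3} + 30284 = - \frac{7684814}{3}$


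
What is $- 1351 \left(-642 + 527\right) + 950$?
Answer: $156315$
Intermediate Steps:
$- 1351 \left(-642 + 527\right) + 950 = \left(-1351\right) \left(-115\right) + 950 = 155365 + 950 = 156315$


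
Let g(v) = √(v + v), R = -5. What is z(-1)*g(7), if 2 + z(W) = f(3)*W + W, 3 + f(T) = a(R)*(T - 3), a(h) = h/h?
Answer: 0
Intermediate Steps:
a(h) = 1
f(T) = -6 + T (f(T) = -3 + 1*(T - 3) = -3 + 1*(-3 + T) = -3 + (-3 + T) = -6 + T)
g(v) = √2*√v (g(v) = √(2*v) = √2*√v)
z(W) = -2 - 2*W (z(W) = -2 + ((-6 + 3)*W + W) = -2 + (-3*W + W) = -2 - 2*W)
z(-1)*g(7) = (-2 - 2*(-1))*(√2*√7) = (-2 + 2)*√14 = 0*√14 = 0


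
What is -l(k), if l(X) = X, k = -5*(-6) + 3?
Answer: -33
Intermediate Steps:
k = 33 (k = 30 + 3 = 33)
-l(k) = -1*33 = -33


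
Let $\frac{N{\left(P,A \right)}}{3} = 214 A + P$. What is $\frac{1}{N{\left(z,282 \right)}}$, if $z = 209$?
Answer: $\frac{1}{181671} \approx 5.5045 \cdot 10^{-6}$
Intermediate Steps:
$N{\left(P,A \right)} = 3 P + 642 A$ ($N{\left(P,A \right)} = 3 \left(214 A + P\right) = 3 \left(P + 214 A\right) = 3 P + 642 A$)
$\frac{1}{N{\left(z,282 \right)}} = \frac{1}{3 \cdot 209 + 642 \cdot 282} = \frac{1}{627 + 181044} = \frac{1}{181671}$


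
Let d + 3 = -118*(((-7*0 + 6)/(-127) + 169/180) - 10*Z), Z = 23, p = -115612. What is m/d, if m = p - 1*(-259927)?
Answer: 1649520450/308973313 ≈ 5.3387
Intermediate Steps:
m = 144315 (m = -115612 - 1*(-259927) = -115612 + 259927 = 144315)
d = 308973313/11430 (d = -3 - 118*(((-7*0 + 6)/(-127) + 169/180) - 10*23) = -3 - 118*(((0 + 6)*(-1/127) + 169*(1/180)) - 230) = -3 - 118*((6*(-1/127) + 169/180) - 230) = -3 - 118*((-6/127 + 169/180) - 230) = -3 - 118*(20383/22860 - 230) = -3 - 118*(-5237417/22860) = -3 + 309007603/11430 = 308973313/11430 ≈ 27032.)
m/d = 144315/(308973313/11430) = 144315*(11430/308973313) = 1649520450/308973313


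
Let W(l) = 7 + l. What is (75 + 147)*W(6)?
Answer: 2886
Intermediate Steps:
(75 + 147)*W(6) = (75 + 147)*(7 + 6) = 222*13 = 2886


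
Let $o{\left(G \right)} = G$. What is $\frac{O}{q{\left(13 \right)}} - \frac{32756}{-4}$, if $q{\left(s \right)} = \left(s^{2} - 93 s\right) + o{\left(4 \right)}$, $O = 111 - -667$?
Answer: $\frac{4241513}{518} \approx 8188.3$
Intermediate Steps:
$O = 778$ ($O = 111 + 667 = 778$)
$q{\left(s \right)} = 4 + s^{2} - 93 s$ ($q{\left(s \right)} = \left(s^{2} - 93 s\right) + 4 = 4 + s^{2} - 93 s$)
$\frac{O}{q{\left(13 \right)}} - \frac{32756}{-4} = \frac{778}{4 + 13^{2} - 1209} - \frac{32756}{-4} = \frac{778}{4 + 169 - 1209} - -8189 = \frac{778}{-1036} + 8189 = 778 \left(- \frac{1}{1036}\right) + 8189 = - \frac{389}{518} + 8189 = \frac{4241513}{518}$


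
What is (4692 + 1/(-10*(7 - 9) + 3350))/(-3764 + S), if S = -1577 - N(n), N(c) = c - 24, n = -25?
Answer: -2258863/2547720 ≈ -0.88662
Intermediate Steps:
N(c) = -24 + c
S = -1528 (S = -1577 - (-24 - 25) = -1577 - 1*(-49) = -1577 + 49 = -1528)
(4692 + 1/(-10*(7 - 9) + 3350))/(-3764 + S) = (4692 + 1/(-10*(7 - 9) + 3350))/(-3764 - 1528) = (4692 + 1/(-10*(-2) + 3350))/(-5292) = (4692 + 1/(20 + 3350))*(-1/5292) = (4692 + 1/3370)*(-1/5292) = (15812041/3370)*(-1/5292) = -2258863/2547720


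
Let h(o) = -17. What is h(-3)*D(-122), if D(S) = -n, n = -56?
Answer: -952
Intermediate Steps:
D(S) = 56 (D(S) = -1*(-56) = 56)
h(-3)*D(-122) = -17*56 = -952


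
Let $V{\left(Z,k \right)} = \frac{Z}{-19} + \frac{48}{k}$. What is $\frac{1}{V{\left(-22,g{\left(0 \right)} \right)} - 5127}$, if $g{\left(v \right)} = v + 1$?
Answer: $- \frac{19}{96479} \approx -0.00019693$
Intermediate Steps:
$g{\left(v \right)} = 1 + v$
$V{\left(Z,k \right)} = \frac{48}{k} - \frac{Z}{19}$ ($V{\left(Z,k \right)} = Z \left(- \frac{1}{19}\right) + \frac{48}{k} = - \frac{Z}{19} + \frac{48}{k} = \frac{48}{k} - \frac{Z}{19}$)
$\frac{1}{V{\left(-22,g{\left(0 \right)} \right)} - 5127} = \frac{1}{\left(\frac{48}{1 + 0} - - \frac{22}{19}\right) - 5127} = \frac{1}{\left(\frac{48}{1} + \frac{22}{19}\right) - 5127} = \frac{1}{\left(48 \cdot 1 + \frac{22}{19}\right) - 5127} = \frac{1}{\left(48 + \frac{22}{19}\right) - 5127} = \frac{1}{\frac{934}{19} - 5127} = \frac{1}{- \frac{96479}{19}} = - \frac{19}{96479}$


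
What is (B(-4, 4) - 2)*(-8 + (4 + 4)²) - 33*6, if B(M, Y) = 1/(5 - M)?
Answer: -2734/9 ≈ -303.78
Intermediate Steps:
(B(-4, 4) - 2)*(-8 + (4 + 4)²) - 33*6 = (-1/(-5 - 4) - 2)*(-8 + (4 + 4)²) - 33*6 = (-1/(-9) - 2)*(-8 + 8²) - 198 = (-1*(-⅑) - 2)*(-8 + 64) - 198 = (⅑ - 2)*56 - 198 = -17/9*56 - 198 = -952/9 - 198 = -2734/9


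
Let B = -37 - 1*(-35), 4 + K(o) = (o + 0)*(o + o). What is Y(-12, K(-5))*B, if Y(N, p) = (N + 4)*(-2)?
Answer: -32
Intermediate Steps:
K(o) = -4 + 2*o² (K(o) = -4 + (o + 0)*(o + o) = -4 + o*(2*o) = -4 + 2*o²)
Y(N, p) = -8 - 2*N (Y(N, p) = (4 + N)*(-2) = -8 - 2*N)
B = -2 (B = -37 + 35 = -2)
Y(-12, K(-5))*B = (-8 - 2*(-12))*(-2) = (-8 + 24)*(-2) = 16*(-2) = -32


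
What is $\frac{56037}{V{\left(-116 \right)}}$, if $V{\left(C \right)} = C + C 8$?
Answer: $- \frac{18679}{348} \approx -53.675$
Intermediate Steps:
$V{\left(C \right)} = 9 C$ ($V{\left(C \right)} = C + 8 C = 9 C$)
$\frac{56037}{V{\left(-116 \right)}} = \frac{56037}{9 \left(-116\right)} = \frac{56037}{-1044} = 56037 \left(- \frac{1}{1044}\right) = - \frac{18679}{348}$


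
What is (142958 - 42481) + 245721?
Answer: 346198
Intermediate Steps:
(142958 - 42481) + 245721 = 100477 + 245721 = 346198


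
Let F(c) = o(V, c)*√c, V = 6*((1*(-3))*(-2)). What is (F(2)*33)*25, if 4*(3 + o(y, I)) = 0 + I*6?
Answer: 0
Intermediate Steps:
V = 36 (V = 6*(-3*(-2)) = 6*6 = 36)
o(y, I) = -3 + 3*I/2 (o(y, I) = -3 + (0 + I*6)/4 = -3 + (0 + 6*I)/4 = -3 + (6*I)/4 = -3 + 3*I/2)
F(c) = √c*(-3 + 3*c/2) (F(c) = (-3 + 3*c/2)*√c = √c*(-3 + 3*c/2))
(F(2)*33)*25 = ((3*√2*(-2 + 2)/2)*33)*25 = (((3/2)*√2*0)*33)*25 = (0*33)*25 = 0*25 = 0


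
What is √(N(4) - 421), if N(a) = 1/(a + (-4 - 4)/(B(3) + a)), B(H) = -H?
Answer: I*√1685/2 ≈ 20.524*I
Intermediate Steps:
N(a) = 1/(a - 8/(-3 + a)) (N(a) = 1/(a + (-4 - 4)/(-1*3 + a)) = 1/(a - 8/(-3 + a)))
√(N(4) - 421) = √((3 - 1*4)/(8 - 1*4² + 3*4) - 421) = √((3 - 4)/(8 - 1*16 + 12) - 421) = √(-1/(8 - 16 + 12) - 421) = √(-1/4 - 421) = √((¼)*(-1) - 421) = √(-¼ - 421) = √(-1685/4) = I*√1685/2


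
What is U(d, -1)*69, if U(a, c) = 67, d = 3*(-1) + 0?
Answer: 4623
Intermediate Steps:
d = -3 (d = -3 + 0 = -3)
U(d, -1)*69 = 67*69 = 4623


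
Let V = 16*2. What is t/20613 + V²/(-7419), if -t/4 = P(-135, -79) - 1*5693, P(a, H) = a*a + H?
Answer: -130220980/50975949 ≈ -2.5546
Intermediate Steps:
V = 32
P(a, H) = H + a² (P(a, H) = a² + H = H + a²)
t = -49812 (t = -4*((-79 + (-135)²) - 1*5693) = -4*((-79 + 18225) - 5693) = -4*(18146 - 5693) = -4*12453 = -49812)
t/20613 + V²/(-7419) = -49812/20613 + 32²/(-7419) = -49812*1/20613 + 1024*(-1/7419) = -16604/6871 - 1024/7419 = -130220980/50975949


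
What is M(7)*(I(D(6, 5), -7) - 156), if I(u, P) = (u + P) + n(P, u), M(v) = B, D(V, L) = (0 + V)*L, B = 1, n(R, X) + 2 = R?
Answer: -142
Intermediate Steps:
n(R, X) = -2 + R
D(V, L) = L*V (D(V, L) = V*L = L*V)
M(v) = 1
I(u, P) = -2 + u + 2*P (I(u, P) = (u + P) + (-2 + P) = (P + u) + (-2 + P) = -2 + u + 2*P)
M(7)*(I(D(6, 5), -7) - 156) = 1*((-2 + 5*6 + 2*(-7)) - 156) = 1*((-2 + 30 - 14) - 156) = 1*(14 - 156) = 1*(-142) = -142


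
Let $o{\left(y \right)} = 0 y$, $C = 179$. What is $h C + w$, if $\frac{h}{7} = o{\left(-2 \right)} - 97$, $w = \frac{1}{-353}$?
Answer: $- \frac{42903974}{353} \approx -1.2154 \cdot 10^{5}$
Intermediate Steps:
$w = - \frac{1}{353} \approx -0.0028329$
$o{\left(y \right)} = 0$
$h = -679$ ($h = 7 \left(0 - 97\right) = 7 \left(-97\right) = -679$)
$h C + w = \left(-679\right) 179 - \frac{1}{353} = -121541 - \frac{1}{353} = - \frac{42903974}{353}$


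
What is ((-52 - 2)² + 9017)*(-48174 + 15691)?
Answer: -387619639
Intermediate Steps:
((-52 - 2)² + 9017)*(-48174 + 15691) = ((-54)² + 9017)*(-32483) = (2916 + 9017)*(-32483) = 11933*(-32483) = -387619639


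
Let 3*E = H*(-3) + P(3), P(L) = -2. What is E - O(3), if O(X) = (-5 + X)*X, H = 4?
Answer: 4/3 ≈ 1.3333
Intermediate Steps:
O(X) = X*(-5 + X)
E = -14/3 (E = (4*(-3) - 2)/3 = (-12 - 2)/3 = (⅓)*(-14) = -14/3 ≈ -4.6667)
E - O(3) = -14/3 - 3*(-5 + 3) = -14/3 - 3*(-2) = -14/3 - 1*(-6) = -14/3 + 6 = 4/3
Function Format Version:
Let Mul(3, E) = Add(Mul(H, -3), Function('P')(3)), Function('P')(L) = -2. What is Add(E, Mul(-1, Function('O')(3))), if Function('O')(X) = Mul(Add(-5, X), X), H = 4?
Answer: Rational(4, 3) ≈ 1.3333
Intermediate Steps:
Function('O')(X) = Mul(X, Add(-5, X))
E = Rational(-14, 3) (E = Mul(Rational(1, 3), Add(Mul(4, -3), -2)) = Mul(Rational(1, 3), Add(-12, -2)) = Mul(Rational(1, 3), -14) = Rational(-14, 3) ≈ -4.6667)
Add(E, Mul(-1, Function('O')(3))) = Add(Rational(-14, 3), Mul(-1, Mul(3, Add(-5, 3)))) = Add(Rational(-14, 3), Mul(-1, Mul(3, -2))) = Add(Rational(-14, 3), Mul(-1, -6)) = Add(Rational(-14, 3), 6) = Rational(4, 3)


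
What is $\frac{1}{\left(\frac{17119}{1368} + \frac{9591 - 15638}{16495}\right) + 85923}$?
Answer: $\frac{1187640}{102060018331} \approx 1.1637 \cdot 10^{-5}$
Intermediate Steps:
$\frac{1}{\left(\frac{17119}{1368} + \frac{9591 - 15638}{16495}\right) + 85923} = \frac{1}{\left(17119 \cdot \frac{1}{1368} - \frac{6047}{16495}\right) + 85923} = \frac{1}{\left(\frac{901}{72} - \frac{6047}{16495}\right) + 85923} = \frac{1}{\frac{14426611}{1187640} + 85923} = \frac{1}{\frac{102060018331}{1187640}} = \frac{1187640}{102060018331}$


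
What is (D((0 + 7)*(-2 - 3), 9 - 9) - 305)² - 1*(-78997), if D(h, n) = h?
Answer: 194597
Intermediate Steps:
(D((0 + 7)*(-2 - 3), 9 - 9) - 305)² - 1*(-78997) = ((0 + 7)*(-2 - 3) - 305)² - 1*(-78997) = (7*(-5) - 305)² + 78997 = (-35 - 305)² + 78997 = (-340)² + 78997 = 115600 + 78997 = 194597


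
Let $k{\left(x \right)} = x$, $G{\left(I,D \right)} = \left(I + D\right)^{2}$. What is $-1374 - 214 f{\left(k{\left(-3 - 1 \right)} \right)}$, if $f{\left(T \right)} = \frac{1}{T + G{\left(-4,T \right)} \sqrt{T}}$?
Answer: $- \frac{2816593}{2050} + \frac{1712 i}{1025} \approx -1373.9 + 1.6702 i$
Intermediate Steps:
$G{\left(I,D \right)} = \left(D + I\right)^{2}$
$f{\left(T \right)} = \frac{1}{T + \sqrt{T} \left(-4 + T\right)^{2}}$ ($f{\left(T \right)} = \frac{1}{T + \left(T - 4\right)^{2} \sqrt{T}} = \frac{1}{T + \left(-4 + T\right)^{2} \sqrt{T}} = \frac{1}{T + \sqrt{T} \left(-4 + T\right)^{2}}$)
$-1374 - 214 f{\left(k{\left(-3 - 1 \right)} \right)} = -1374 - \frac{214}{\left(-3 - 1\right) + \sqrt{-3 - 1} \left(-4 - 4\right)^{2}} = -1374 - \frac{214}{-4 + \sqrt{-4} \left(-4 - 4\right)^{2}} = -1374 - \frac{214}{-4 + 2 i \left(-8\right)^{2}} = -1374 - \frac{214}{-4 + 2 i 64} = -1374 - \frac{214}{-4 + 128 i} = -1374 - 214 \frac{-4 - 128 i}{16400} = -1374 - \frac{107 \left(-4 - 128 i\right)}{8200}$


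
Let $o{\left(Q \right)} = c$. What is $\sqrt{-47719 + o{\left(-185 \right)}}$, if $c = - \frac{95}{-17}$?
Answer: $\frac{2 i \sqrt{3447294}}{17} \approx 218.43 i$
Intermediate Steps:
$c = \frac{95}{17}$ ($c = \left(-95\right) \left(- \frac{1}{17}\right) = \frac{95}{17} \approx 5.5882$)
$o{\left(Q \right)} = \frac{95}{17}$
$\sqrt{-47719 + o{\left(-185 \right)}} = \sqrt{-47719 + \frac{95}{17}} = \sqrt{- \frac{811128}{17}} = \frac{2 i \sqrt{3447294}}{17}$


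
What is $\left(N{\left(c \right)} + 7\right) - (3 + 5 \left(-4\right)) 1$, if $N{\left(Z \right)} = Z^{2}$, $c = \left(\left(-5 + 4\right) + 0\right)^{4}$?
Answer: $136$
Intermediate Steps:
$c = 1$ ($c = \left(-1 + 0\right)^{4} = \left(-1\right)^{4} = 1$)
$\left(N{\left(c \right)} + 7\right) - (3 + 5 \left(-4\right)) 1 = \left(1^{2} + 7\right) - (3 + 5 \left(-4\right)) 1 = \left(1 + 7\right) - (3 - 20) 1 = 8 \left(-1\right) \left(-17\right) 1 = 8 \cdot 17 \cdot 1 = 8 \cdot 17 = 136$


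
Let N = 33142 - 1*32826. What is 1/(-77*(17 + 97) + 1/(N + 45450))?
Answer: -45766/401733947 ≈ -0.00011392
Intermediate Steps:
N = 316 (N = 33142 - 32826 = 316)
1/(-77*(17 + 97) + 1/(N + 45450)) = 1/(-77*(17 + 97) + 1/(316 + 45450)) = 1/(-77*114 + 1/45766) = 1/(-8778 + 1/45766) = 1/(-401733947/45766) = -45766/401733947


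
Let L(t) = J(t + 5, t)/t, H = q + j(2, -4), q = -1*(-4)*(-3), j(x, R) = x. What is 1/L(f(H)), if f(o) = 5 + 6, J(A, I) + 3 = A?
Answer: 11/13 ≈ 0.84615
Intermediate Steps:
J(A, I) = -3 + A
q = -12 (q = 4*(-3) = -12)
H = -10 (H = -12 + 2 = -10)
f(o) = 11
L(t) = (2 + t)/t (L(t) = (-3 + (t + 5))/t = (-3 + (5 + t))/t = (2 + t)/t)
1/L(f(H)) = 1/((2 + 11)/11) = 1/((1/11)*13) = 1/(13/11) = 11/13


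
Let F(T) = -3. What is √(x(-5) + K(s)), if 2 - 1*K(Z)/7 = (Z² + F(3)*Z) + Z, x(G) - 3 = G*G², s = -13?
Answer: I*√1473 ≈ 38.38*I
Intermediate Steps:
x(G) = 3 + G³ (x(G) = 3 + G*G² = 3 + G³)
K(Z) = 14 - 7*Z² + 14*Z (K(Z) = 14 - 7*((Z² - 3*Z) + Z) = 14 - 7*(Z² - 2*Z) = 14 + (-7*Z² + 14*Z) = 14 - 7*Z² + 14*Z)
√(x(-5) + K(s)) = √((3 + (-5)³) + (14 - 7*(-13)² + 14*(-13))) = √((3 - 125) + (14 - 7*169 - 182)) = √(-122 + (14 - 1183 - 182)) = √(-122 - 1351) = √(-1473) = I*√1473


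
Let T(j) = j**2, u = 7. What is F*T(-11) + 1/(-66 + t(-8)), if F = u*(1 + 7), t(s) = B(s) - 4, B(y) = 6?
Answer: 433663/64 ≈ 6776.0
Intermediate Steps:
t(s) = 2 (t(s) = 6 - 4 = 2)
F = 56 (F = 7*(1 + 7) = 7*8 = 56)
F*T(-11) + 1/(-66 + t(-8)) = 56*(-11)**2 + 1/(-66 + 2) = 56*121 + 1/(-64) = 6776 - 1/64 = 433663/64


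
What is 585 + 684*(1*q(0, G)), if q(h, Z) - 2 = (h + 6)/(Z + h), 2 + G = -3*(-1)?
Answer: 6057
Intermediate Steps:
G = 1 (G = -2 - 3*(-1) = -2 + 3 = 1)
q(h, Z) = 2 + (6 + h)/(Z + h) (q(h, Z) = 2 + (h + 6)/(Z + h) = 2 + (6 + h)/(Z + h))
585 + 684*(1*q(0, G)) = 585 + 684*(1*((6 + 2*1 + 3*0)/(1 + 0))) = 585 + 684*(1*((6 + 2 + 0)/1)) = 585 + 684*(1*(1*8)) = 585 + 684*(1*8) = 585 + 684*8 = 585 + 5472 = 6057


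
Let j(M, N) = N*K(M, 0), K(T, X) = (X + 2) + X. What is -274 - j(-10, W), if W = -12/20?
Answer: -1364/5 ≈ -272.80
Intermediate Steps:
K(T, X) = 2 + 2*X (K(T, X) = (2 + X) + X = 2 + 2*X)
W = -⅗ (W = -12*1/20 = -⅗ ≈ -0.60000)
j(M, N) = 2*N (j(M, N) = N*(2 + 2*0) = N*(2 + 0) = N*2 = 2*N)
-274 - j(-10, W) = -274 - 2*(-3)/5 = -274 - 1*(-6/5) = -274 + 6/5 = -1364/5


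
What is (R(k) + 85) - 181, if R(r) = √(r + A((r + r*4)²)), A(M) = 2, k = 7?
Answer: -93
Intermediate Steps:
R(r) = √(2 + r) (R(r) = √(r + 2) = √(2 + r))
(R(k) + 85) - 181 = (√(2 + 7) + 85) - 181 = (√9 + 85) - 181 = (3 + 85) - 181 = 88 - 181 = -93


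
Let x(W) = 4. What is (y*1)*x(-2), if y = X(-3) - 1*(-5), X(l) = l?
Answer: 8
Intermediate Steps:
y = 2 (y = -3 - 1*(-5) = -3 + 5 = 2)
(y*1)*x(-2) = (2*1)*4 = 2*4 = 8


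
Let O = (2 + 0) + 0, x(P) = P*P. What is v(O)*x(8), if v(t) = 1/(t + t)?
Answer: 16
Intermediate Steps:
x(P) = P**2
O = 2 (O = 2 + 0 = 2)
v(t) = 1/(2*t)
v(O)*x(8) = ((1/2)/2)*8**2 = ((1/2)*(1/2))*64 = (1/4)*64 = 16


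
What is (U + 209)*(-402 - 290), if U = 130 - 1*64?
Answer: -190300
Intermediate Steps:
U = 66 (U = 130 - 64 = 66)
(U + 209)*(-402 - 290) = (66 + 209)*(-402 - 290) = 275*(-692) = -190300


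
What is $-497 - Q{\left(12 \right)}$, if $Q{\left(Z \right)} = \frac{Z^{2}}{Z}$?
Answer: $-509$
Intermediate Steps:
$Q{\left(Z \right)} = Z$
$-497 - Q{\left(12 \right)} = -497 - 12 = -509$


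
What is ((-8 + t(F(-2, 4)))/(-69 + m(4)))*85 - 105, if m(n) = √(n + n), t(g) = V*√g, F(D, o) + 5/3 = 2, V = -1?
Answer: -452145/4753 + 170*√6/14259 + 1360*√2/4753 + 1955*√3/4753 ≈ -93.982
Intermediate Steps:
F(D, o) = ⅓ (F(D, o) = -5/3 + 2 = ⅓)
t(g) = -√g
m(n) = √2*√n (m(n) = √(2*n) = √2*√n)
((-8 + t(F(-2, 4)))/(-69 + m(4)))*85 - 105 = ((-8 - √(⅓))/(-69 + √2*√4))*85 - 105 = ((-8 - √3/3)/(-69 + √2*2))*85 - 105 = ((-8 - √3/3)/(-69 + 2*√2))*85 - 105 = 85*(-8 - √3/3)/(-69 + 2*√2) - 105 = -105 + 85*(-8 - √3/3)/(-69 + 2*√2)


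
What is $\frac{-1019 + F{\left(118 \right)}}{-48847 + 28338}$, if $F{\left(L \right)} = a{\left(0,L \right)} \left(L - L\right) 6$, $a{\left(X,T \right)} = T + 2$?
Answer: $\frac{1019}{20509} \approx 0.049685$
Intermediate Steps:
$a{\left(X,T \right)} = 2 + T$
$F{\left(L \right)} = 0$ ($F{\left(L \right)} = \left(2 + L\right) \left(L - L\right) 6 = \left(2 + L\right) 0 \cdot 6 = 0 \cdot 6 = 0$)
$\frac{-1019 + F{\left(118 \right)}}{-48847 + 28338} = \frac{-1019 + 0}{-48847 + 28338} = - \frac{1019}{-20509} = \left(-1019\right) \left(- \frac{1}{20509}\right) = \frac{1019}{20509}$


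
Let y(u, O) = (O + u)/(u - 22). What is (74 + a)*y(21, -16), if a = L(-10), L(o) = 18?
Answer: -460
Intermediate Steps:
y(u, O) = (O + u)/(-22 + u)
a = 18
(74 + a)*y(21, -16) = (74 + 18)*((-16 + 21)/(-22 + 21)) = 92*(5/(-1)) = 92*(-1*5) = 92*(-5) = -460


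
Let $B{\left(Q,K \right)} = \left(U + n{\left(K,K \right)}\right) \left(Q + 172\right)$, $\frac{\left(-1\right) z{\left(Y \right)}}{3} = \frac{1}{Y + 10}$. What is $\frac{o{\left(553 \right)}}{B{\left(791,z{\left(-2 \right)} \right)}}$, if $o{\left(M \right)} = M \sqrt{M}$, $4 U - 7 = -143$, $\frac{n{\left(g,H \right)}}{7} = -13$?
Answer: $- \frac{553 \sqrt{553}}{120375} \approx -0.10803$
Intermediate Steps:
$n{\left(g,H \right)} = -91$ ($n{\left(g,H \right)} = 7 \left(-13\right) = -91$)
$z{\left(Y \right)} = - \frac{3}{10 + Y}$ ($z{\left(Y \right)} = - \frac{3}{Y + 10} = - \frac{3}{10 + Y}$)
$U = -34$ ($U = \frac{7}{4} + \frac{1}{4} \left(-143\right) = \frac{7}{4} - \frac{143}{4} = -34$)
$B{\left(Q,K \right)} = -21500 - 125 Q$ ($B{\left(Q,K \right)} = \left(-34 - 91\right) \left(Q + 172\right) = - 125 \left(172 + Q\right) = -21500 - 125 Q$)
$o{\left(M \right)} = M^{\frac{3}{2}}$
$\frac{o{\left(553 \right)}}{B{\left(791,z{\left(-2 \right)} \right)}} = \frac{553^{\frac{3}{2}}}{-21500 - 98875} = \frac{553 \sqrt{553}}{-21500 - 98875} = \frac{553 \sqrt{553}}{-120375} = 553 \sqrt{553} \left(- \frac{1}{120375}\right) = - \frac{553 \sqrt{553}}{120375}$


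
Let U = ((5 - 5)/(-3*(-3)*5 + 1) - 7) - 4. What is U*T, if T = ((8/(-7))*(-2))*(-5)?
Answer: 880/7 ≈ 125.71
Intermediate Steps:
T = -80/7 (T = ((8*(-⅐))*(-2))*(-5) = -8/7*(-2)*(-5) = (16/7)*(-5) = -80/7 ≈ -11.429)
U = -11 (U = (0/(9*5 + 1) - 7) - 4 = (0/(45 + 1) - 7) - 4 = (0/46 - 7) - 4 = (0*(1/46) - 7) - 4 = (0 - 7) - 4 = -7 - 4 = -11)
U*T = -11*(-80/7) = 880/7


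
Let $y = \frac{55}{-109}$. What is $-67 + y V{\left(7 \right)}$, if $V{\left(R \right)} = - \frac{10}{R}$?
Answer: $- \frac{50571}{763} \approx -66.279$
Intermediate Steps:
$y = - \frac{55}{109}$ ($y = 55 \left(- \frac{1}{109}\right) = - \frac{55}{109} \approx -0.50459$)
$-67 + y V{\left(7 \right)} = -67 - \frac{55 \left(- \frac{10}{7}\right)}{109} = -67 - \frac{55 \left(\left(-10\right) \frac{1}{7}\right)}{109} = -67 - - \frac{550}{763} = -67 + \frac{550}{763} = - \frac{50571}{763}$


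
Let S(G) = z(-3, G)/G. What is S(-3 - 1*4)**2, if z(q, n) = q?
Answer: 9/49 ≈ 0.18367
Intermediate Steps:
S(G) = -3/G
S(-3 - 1*4)**2 = (-3/(-3 - 1*4))**2 = (-3/(-3 - 4))**2 = (-3/(-7))**2 = (-3*(-1/7))**2 = (3/7)**2 = 9/49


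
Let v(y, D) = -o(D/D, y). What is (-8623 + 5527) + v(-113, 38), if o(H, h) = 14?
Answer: -3110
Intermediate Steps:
v(y, D) = -14 (v(y, D) = -1*14 = -14)
(-8623 + 5527) + v(-113, 38) = (-8623 + 5527) - 14 = -3096 - 14 = -3110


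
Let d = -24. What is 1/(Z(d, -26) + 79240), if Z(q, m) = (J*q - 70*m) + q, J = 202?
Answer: 1/76188 ≈ 1.3125e-5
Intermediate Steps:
Z(q, m) = -70*m + 203*q (Z(q, m) = (202*q - 70*m) + q = (-70*m + 202*q) + q = -70*m + 203*q)
1/(Z(d, -26) + 79240) = 1/((-70*(-26) + 203*(-24)) + 79240) = 1/((1820 - 4872) + 79240) = 1/(-3052 + 79240) = 1/76188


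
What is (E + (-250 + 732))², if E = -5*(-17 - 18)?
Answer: 431649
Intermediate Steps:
E = 175 (E = -5*(-35) = 175)
(E + (-250 + 732))² = (175 + (-250 + 732))² = (175 + 482)² = 657² = 431649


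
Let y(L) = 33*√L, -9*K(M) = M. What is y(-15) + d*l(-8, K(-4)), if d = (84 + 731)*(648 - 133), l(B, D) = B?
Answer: -3357800 + 33*I*√15 ≈ -3.3578e+6 + 127.81*I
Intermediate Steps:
K(M) = -M/9
d = 419725 (d = 815*515 = 419725)
y(-15) + d*l(-8, K(-4)) = 33*√(-15) + 419725*(-8) = 33*(I*√15) - 3357800 = 33*I*√15 - 3357800 = -3357800 + 33*I*√15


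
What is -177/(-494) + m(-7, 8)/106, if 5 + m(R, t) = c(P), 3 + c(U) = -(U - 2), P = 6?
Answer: 6417/26182 ≈ 0.24509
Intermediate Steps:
c(U) = -1 - U (c(U) = -3 - (U - 2) = -3 - (-2 + U) = -3 + (2 - U) = -1 - U)
m(R, t) = -12 (m(R, t) = -5 + (-1 - 1*6) = -5 + (-1 - 6) = -5 - 7 = -12)
-177/(-494) + m(-7, 8)/106 = -177/(-494) - 12/106 = -177*(-1/494) - 12*1/106 = 177/494 - 6/53 = 6417/26182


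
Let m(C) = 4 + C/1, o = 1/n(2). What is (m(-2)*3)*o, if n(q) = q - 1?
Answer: 6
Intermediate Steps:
n(q) = -1 + q
o = 1 (o = 1/(-1 + 2) = 1/1 = 1)
m(C) = 4 + C (m(C) = 4 + C*1 = 4 + C)
(m(-2)*3)*o = ((4 - 2)*3)*1 = (2*3)*1 = 6*1 = 6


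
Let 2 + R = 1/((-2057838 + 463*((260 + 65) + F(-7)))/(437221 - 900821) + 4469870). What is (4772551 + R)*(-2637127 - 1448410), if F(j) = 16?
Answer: -8081058628123396077039523/414446726391 ≈ -1.9498e+13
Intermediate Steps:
R = -828893360062/414446726391 (R = -2 + 1/((-2057838 + 463*((260 + 65) + 16))/(437221 - 900821) + 4469870) = -2 + 1/((-2057838 + 463*(325 + 16))/(-463600) + 4469870) = -2 + 1/((-2057838 + 463*341)*(-1/463600) + 4469870) = -2 + 1/((-2057838 + 157883)*(-1/463600) + 4469870) = -2 + 1/(-1899955*(-1/463600) + 4469870) = -2 + 1/(379991/92720 + 4469870) = -2 + 1/(414446726391/92720) = -2 + 92720/414446726391 = -828893360062/414446726391 ≈ -2.0000)
(4772551 + R)*(-2637127 - 1448410) = (4772551 - 828893360062/414446726391)*(-2637127 - 1448410) = (1977967309590733379/414446726391)*(-4085537) = -8081058628123396077039523/414446726391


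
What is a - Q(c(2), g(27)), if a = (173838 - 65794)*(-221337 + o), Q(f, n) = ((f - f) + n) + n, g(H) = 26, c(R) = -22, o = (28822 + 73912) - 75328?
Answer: -20953081016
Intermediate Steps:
o = 27406 (o = 102734 - 75328 = 27406)
Q(f, n) = 2*n (Q(f, n) = (0 + n) + n = n + n = 2*n)
a = -20953080964 (a = (173838 - 65794)*(-221337 + 27406) = 108044*(-193931) = -20953080964)
a - Q(c(2), g(27)) = -20953080964 - 2*26 = -20953080964 - 1*52 = -20953080964 - 52 = -20953081016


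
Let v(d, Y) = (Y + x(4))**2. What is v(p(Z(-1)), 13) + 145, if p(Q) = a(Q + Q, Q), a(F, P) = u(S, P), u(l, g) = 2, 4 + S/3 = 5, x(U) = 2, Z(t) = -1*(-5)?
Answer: 370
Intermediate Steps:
Z(t) = 5
S = 3 (S = -12 + 3*5 = -12 + 15 = 3)
a(F, P) = 2
p(Q) = 2
v(d, Y) = (2 + Y)**2 (v(d, Y) = (Y + 2)**2 = (2 + Y)**2)
v(p(Z(-1)), 13) + 145 = (2 + 13)**2 + 145 = 15**2 + 145 = 225 + 145 = 370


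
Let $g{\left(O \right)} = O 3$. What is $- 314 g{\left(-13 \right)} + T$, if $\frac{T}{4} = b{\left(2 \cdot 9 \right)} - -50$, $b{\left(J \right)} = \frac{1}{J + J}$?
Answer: $\frac{112015}{9} \approx 12446.0$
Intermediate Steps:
$b{\left(J \right)} = \frac{1}{2 J}$
$T = \frac{1801}{9}$ ($T = 4 \left(\frac{1}{2 \cdot 2 \cdot 9} - -50\right) = 4 \left(\frac{1}{2 \cdot 18} + 50\right) = 4 \left(\frac{1}{2} \cdot \frac{1}{18} + 50\right) = 4 \left(\frac{1}{36} + 50\right) = 4 \cdot \frac{1801}{36} = \frac{1801}{9} \approx 200.11$)
$g{\left(O \right)} = 3 O$
$- 314 g{\left(-13 \right)} + T = - 314 \cdot 3 \left(-13\right) + \frac{1801}{9} = \left(-314\right) \left(-39\right) + \frac{1801}{9} = 12246 + \frac{1801}{9} = \frac{112015}{9}$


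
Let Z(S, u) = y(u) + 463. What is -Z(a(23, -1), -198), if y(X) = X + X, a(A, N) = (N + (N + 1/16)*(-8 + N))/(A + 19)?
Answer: -67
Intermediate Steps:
a(A, N) = (N + (-8 + N)*(1/16 + N))/(19 + A) (a(A, N) = (N + (N + 1/16)*(-8 + N))/(19 + A) = (N + (1/16 + N)*(-8 + N))/(19 + A) = (N + (-8 + N)*(1/16 + N))/(19 + A))
y(X) = 2*X
Z(S, u) = 463 + 2*u (Z(S, u) = 2*u + 463 = 463 + 2*u)
-Z(a(23, -1), -198) = -(463 + 2*(-198)) = -(463 - 396) = -1*67 = -67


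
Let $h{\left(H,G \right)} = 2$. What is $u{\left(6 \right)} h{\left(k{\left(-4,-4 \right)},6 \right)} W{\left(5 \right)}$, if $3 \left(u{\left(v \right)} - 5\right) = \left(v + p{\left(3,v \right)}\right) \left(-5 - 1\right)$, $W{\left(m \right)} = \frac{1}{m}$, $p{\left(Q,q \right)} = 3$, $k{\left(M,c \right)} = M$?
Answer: $- \frac{26}{5} \approx -5.2$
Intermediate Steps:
$u{\left(v \right)} = -1 - 2 v$ ($u{\left(v \right)} = 5 + \frac{\left(v + 3\right) \left(-5 - 1\right)}{3} = 5 + \frac{\left(3 + v\right) \left(-6\right)}{3} = 5 + \frac{-18 - 6 v}{3} = 5 - \left(6 + 2 v\right) = -1 - 2 v$)
$u{\left(6 \right)} h{\left(k{\left(-4,-4 \right)},6 \right)} W{\left(5 \right)} = \frac{\left(-1 - 12\right) 2}{5} = \left(-1 - 12\right) 2 \cdot \frac{1}{5} = \left(-13\right) 2 \cdot \frac{1}{5} = \left(-26\right) \frac{1}{5} = - \frac{26}{5}$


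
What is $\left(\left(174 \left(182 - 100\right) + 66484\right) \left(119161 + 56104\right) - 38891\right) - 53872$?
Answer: $14152906517$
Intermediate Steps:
$\left(\left(174 \left(182 - 100\right) + 66484\right) \left(119161 + 56104\right) - 38891\right) - 53872 = \left(\left(174 \cdot 82 + 66484\right) 175265 - 38891\right) - 53872 = \left(\left(14268 + 66484\right) 175265 - 38891\right) - 53872 = \left(80752 \cdot 175265 - 38891\right) - 53872 = \left(14152999280 - 38891\right) - 53872 = 14152960389 - 53872 = 14152906517$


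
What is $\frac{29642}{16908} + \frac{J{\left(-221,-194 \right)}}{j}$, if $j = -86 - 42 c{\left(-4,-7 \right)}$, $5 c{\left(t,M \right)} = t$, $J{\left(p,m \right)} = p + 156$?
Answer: $\frac{1657663}{553737} \approx 2.9936$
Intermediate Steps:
$J{\left(p,m \right)} = 156 + p$
$c{\left(t,M \right)} = \frac{t}{5}$
$j = - \frac{262}{5}$ ($j = -86 - 42 \cdot \frac{1}{5} \left(-4\right) = -86 - - \frac{168}{5} = -86 + \frac{168}{5} = - \frac{262}{5} \approx -52.4$)
$\frac{29642}{16908} + \frac{J{\left(-221,-194 \right)}}{j} = \frac{29642}{16908} + \frac{156 - 221}{- \frac{262}{5}} = 29642 \cdot \frac{1}{16908} - - \frac{325}{262} = \frac{14821}{8454} + \frac{325}{262} = \frac{1657663}{553737}$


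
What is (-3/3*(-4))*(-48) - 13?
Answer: -205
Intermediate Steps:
(-3/3*(-4))*(-48) - 13 = (-3*1/3*(-4))*(-48) - 13 = -1*(-4)*(-48) - 13 = 4*(-48) - 13 = -192 - 13 = -205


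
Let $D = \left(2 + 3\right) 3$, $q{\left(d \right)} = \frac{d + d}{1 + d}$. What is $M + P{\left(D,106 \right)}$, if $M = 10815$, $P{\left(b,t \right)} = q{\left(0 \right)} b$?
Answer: $10815$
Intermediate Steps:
$q{\left(d \right)} = \frac{2 d}{1 + d}$
$D = 15$ ($D = 5 \cdot 3 = 15$)
$P{\left(b,t \right)} = 0$ ($P{\left(b,t \right)} = 2 \cdot 0 \frac{1}{1 + 0} b = 2 \cdot 0 \cdot 1^{-1} b = 2 \cdot 0 \cdot 1 b = 0 b = 0$)
$M + P{\left(D,106 \right)} = 10815 + 0 = 10815$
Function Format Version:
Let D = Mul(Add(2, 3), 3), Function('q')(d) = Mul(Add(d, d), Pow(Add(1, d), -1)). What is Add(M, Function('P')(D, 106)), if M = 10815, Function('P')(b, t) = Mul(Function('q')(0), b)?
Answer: 10815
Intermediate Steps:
Function('q')(d) = Mul(2, d, Pow(Add(1, d), -1)) (Function('q')(d) = Mul(Mul(2, d), Pow(Add(1, d), -1)) = Mul(2, d, Pow(Add(1, d), -1)))
D = 15 (D = Mul(5, 3) = 15)
Function('P')(b, t) = 0 (Function('P')(b, t) = Mul(Mul(2, 0, Pow(Add(1, 0), -1)), b) = Mul(Mul(2, 0, Pow(1, -1)), b) = Mul(Mul(2, 0, 1), b) = Mul(0, b) = 0)
Add(M, Function('P')(D, 106)) = Add(10815, 0) = 10815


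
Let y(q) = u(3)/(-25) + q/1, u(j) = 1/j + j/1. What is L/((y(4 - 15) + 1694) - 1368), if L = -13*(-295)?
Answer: 57525/4723 ≈ 12.180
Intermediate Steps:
u(j) = j + 1/j (u(j) = 1/j + j*1 = 1/j + j = j + 1/j)
y(q) = -2/15 + q (y(q) = (3 + 1/3)/(-25) + q/1 = (3 + ⅓)*(-1/25) + q*1 = (10/3)*(-1/25) + q = -2/15 + q)
L = 3835
L/((y(4 - 15) + 1694) - 1368) = 3835/(((-2/15 + (4 - 15)) + 1694) - 1368) = 3835/(((-2/15 - 11) + 1694) - 1368) = 3835/((-167/15 + 1694) - 1368) = 3835/(25243/15 - 1368) = 3835/(4723/15) = 3835*(15/4723) = 57525/4723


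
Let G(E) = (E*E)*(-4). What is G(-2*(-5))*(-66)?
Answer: 26400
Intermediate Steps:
G(E) = -4*E² (G(E) = E²*(-4) = -4*E²)
G(-2*(-5))*(-66) = -4*(-2*(-5))²*(-66) = -4*10²*(-66) = -4*100*(-66) = -400*(-66) = 26400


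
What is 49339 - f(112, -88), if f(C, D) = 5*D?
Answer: 49779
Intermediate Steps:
49339 - f(112, -88) = 49339 - 5*(-88) = 49339 - 1*(-440) = 49339 + 440 = 49779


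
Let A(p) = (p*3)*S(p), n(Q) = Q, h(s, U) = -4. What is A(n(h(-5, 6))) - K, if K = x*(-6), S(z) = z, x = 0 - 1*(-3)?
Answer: 66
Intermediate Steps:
x = 3 (x = 0 + 3 = 3)
A(p) = 3*p² (A(p) = (p*3)*p = (3*p)*p = 3*p²)
K = -18 (K = 3*(-6) = -18)
A(n(h(-5, 6))) - K = 3*(-4)² - 1*(-18) = 3*16 + 18 = 48 + 18 = 66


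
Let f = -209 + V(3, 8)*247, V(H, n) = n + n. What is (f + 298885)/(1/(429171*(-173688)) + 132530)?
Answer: 22558451783158944/9879031731439439 ≈ 2.2835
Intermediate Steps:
V(H, n) = 2*n
f = 3743 (f = -209 + (2*8)*247 = -209 + 16*247 = -209 + 3952 = 3743)
(f + 298885)/(1/(429171*(-173688)) + 132530) = (3743 + 298885)/(1/(429171*(-173688)) + 132530) = 302628/((1/429171)*(-1/173688) + 132530) = 302628/(-1/74541852648 + 132530) = 302628/(9879031731439439/74541852648) = 302628*(74541852648/9879031731439439) = 22558451783158944/9879031731439439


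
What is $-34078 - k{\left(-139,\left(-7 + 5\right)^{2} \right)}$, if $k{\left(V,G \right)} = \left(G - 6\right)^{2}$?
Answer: $-34082$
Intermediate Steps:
$k{\left(V,G \right)} = \left(-6 + G\right)^{2}$
$-34078 - k{\left(-139,\left(-7 + 5\right)^{2} \right)} = -34078 - \left(-6 + \left(-7 + 5\right)^{2}\right)^{2} = -34078 - \left(-6 + \left(-2\right)^{2}\right)^{2} = -34078 - \left(-6 + 4\right)^{2} = -34078 - \left(-2\right)^{2} = -34078 - 4 = -34082$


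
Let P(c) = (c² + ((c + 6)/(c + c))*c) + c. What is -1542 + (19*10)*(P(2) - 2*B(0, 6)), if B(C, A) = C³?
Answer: 358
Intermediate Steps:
P(c) = 3 + c² + 3*c/2 (P(c) = (c² + ((6 + c)/((2*c)))*c) + c = (c² + ((6 + c)*(1/(2*c)))*c) + c = (c² + ((6 + c)/(2*c))*c) + c = (c² + (3 + c/2)) + c = (3 + c² + c/2) + c = 3 + c² + 3*c/2)
-1542 + (19*10)*(P(2) - 2*B(0, 6)) = -1542 + (19*10)*((3 + 2² + (3/2)*2) - 2*0³) = -1542 + 190*((3 + 4 + 3) - 2*0) = -1542 + 190*(10 + 0) = -1542 + 190*10 = -1542 + 1900 = 358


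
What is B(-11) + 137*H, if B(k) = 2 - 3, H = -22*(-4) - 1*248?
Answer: -21921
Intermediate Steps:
H = -160 (H = 88 - 248 = -160)
B(k) = -1
B(-11) + 137*H = -1 + 137*(-160) = -1 - 21920 = -21921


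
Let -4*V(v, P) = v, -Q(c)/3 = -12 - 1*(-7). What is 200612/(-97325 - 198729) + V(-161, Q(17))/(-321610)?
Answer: -129061482987/190427853880 ≈ -0.67774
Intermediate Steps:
Q(c) = 15 (Q(c) = -3*(-12 - 1*(-7)) = -3*(-12 + 7) = -3*(-5) = 15)
V(v, P) = -v/4
200612/(-97325 - 198729) + V(-161, Q(17))/(-321610) = 200612/(-97325 - 198729) - ¼*(-161)/(-321610) = 200612/(-296054) + (161/4)*(-1/321610) = 200612*(-1/296054) - 161/1286440 = -100306/148027 - 161/1286440 = -129061482987/190427853880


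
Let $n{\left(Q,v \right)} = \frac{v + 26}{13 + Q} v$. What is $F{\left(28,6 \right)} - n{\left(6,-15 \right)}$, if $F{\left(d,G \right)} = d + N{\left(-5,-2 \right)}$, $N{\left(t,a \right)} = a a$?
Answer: $\frac{773}{19} \approx 40.684$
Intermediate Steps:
$N{\left(t,a \right)} = a^{2}$
$F{\left(d,G \right)} = 4 + d$ ($F{\left(d,G \right)} = d + \left(-2\right)^{2} = d + 4 = 4 + d$)
$n{\left(Q,v \right)} = \frac{v \left(26 + v\right)}{13 + Q}$ ($n{\left(Q,v \right)} = \frac{26 + v}{13 + Q} v = \frac{v \left(26 + v\right)}{13 + Q}$)
$F{\left(28,6 \right)} - n{\left(6,-15 \right)} = \left(4 + 28\right) - - \frac{15 \left(26 - 15\right)}{13 + 6} = 32 - \left(-15\right) \frac{1}{19} \cdot 11 = 32 - - \frac{165}{19} = 32 + \frac{165}{19} = \frac{773}{19}$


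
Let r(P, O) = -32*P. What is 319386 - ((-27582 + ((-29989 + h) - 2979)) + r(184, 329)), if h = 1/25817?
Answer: 9960818207/25817 ≈ 3.8582e+5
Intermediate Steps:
h = 1/25817 ≈ 3.8734e-5
319386 - ((-27582 + ((-29989 + h) - 2979)) + r(184, 329)) = 319386 - ((-27582 + ((-29989 + 1/25817) - 2979)) - 32*184) = 319386 - ((-27582 + (-774226012/25817 - 2979)) - 5888) = 319386 - ((-27582 - 851134855/25817) - 5888) = 319386 - (-1563219349/25817 - 5888) = 319386 - 1*(-1715229845/25817) = 319386 + 1715229845/25817 = 9960818207/25817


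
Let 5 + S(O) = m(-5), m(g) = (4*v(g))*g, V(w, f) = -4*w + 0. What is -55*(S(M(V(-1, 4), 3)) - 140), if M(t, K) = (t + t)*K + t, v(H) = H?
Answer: 2475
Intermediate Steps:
V(w, f) = -4*w
M(t, K) = t + 2*K*t (M(t, K) = (2*t)*K + t = 2*K*t + t = t + 2*K*t)
m(g) = 4*g² (m(g) = (4*g)*g = 4*g²)
S(O) = 95 (S(O) = -5 + 4*(-5)² = -5 + 4*25 = -5 + 100 = 95)
-55*(S(M(V(-1, 4), 3)) - 140) = -55*(95 - 140) = -55*(-45) = 2475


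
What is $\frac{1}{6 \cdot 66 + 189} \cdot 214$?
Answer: $\frac{214}{585} \approx 0.36581$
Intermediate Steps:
$\frac{1}{6 \cdot 66 + 189} \cdot 214 = \frac{1}{396 + 189} \cdot 214 = \frac{1}{585} \cdot 214 = \frac{214}{585}$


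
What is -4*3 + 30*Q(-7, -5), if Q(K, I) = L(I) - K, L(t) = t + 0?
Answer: 48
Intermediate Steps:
L(t) = t
Q(K, I) = I - K
-4*3 + 30*Q(-7, -5) = -4*3 + 30*(-5 - 1*(-7)) = -12 + 30*(-5 + 7) = -12 + 30*2 = -12 + 60 = 48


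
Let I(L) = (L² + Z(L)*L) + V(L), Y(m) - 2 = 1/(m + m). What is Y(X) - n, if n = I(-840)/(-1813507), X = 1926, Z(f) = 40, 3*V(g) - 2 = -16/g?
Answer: 64406292329/27166334860 ≈ 2.3708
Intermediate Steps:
V(g) = ⅔ - 16/(3*g) (V(g) = ⅔ + (-16/g)/3 = ⅔ - 16/(3*g))
Y(m) = 2 + 1/(2*m) (Y(m) = 2 + 1/(m + m) = 2 + 1/(2*m))
I(L) = L² + 40*L + 2*(-8 + L)/(3*L) (I(L) = (L² + 40*L) + 2*(-8 + L)/(3*L) = L² + 40*L + 2*(-8 + L)/(3*L))
n = -211680212/571254705 (n = (⅔ + (-840)² + 40*(-840) - 16/3/(-840))/(-1813507) = (⅔ + 705600 - 33600 - 16/3*(-1/840))*(-1/1813507) = (⅔ + 705600 - 33600 + 2/315)*(-1/1813507) = (211680212/315)*(-1/1813507) = -211680212/571254705 ≈ -0.37055)
Y(X) - n = (2 + (½)/1926) - 1*(-211680212/571254705) = (2 + (½)*(1/1926)) + 211680212/571254705 = (2 + 1/3852) + 211680212/571254705 = 7705/3852 + 211680212/571254705 = 64406292329/27166334860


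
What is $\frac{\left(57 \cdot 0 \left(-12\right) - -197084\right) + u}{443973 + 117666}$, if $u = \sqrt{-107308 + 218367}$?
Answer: $\frac{197084}{561639} + \frac{\sqrt{111059}}{561639} \approx 0.3515$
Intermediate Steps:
$u = \sqrt{111059} \approx 333.26$
$\frac{\left(57 \cdot 0 \left(-12\right) - -197084\right) + u}{443973 + 117666} = \frac{\left(57 \cdot 0 \left(-12\right) - -197084\right) + \sqrt{111059}}{443973 + 117666} = \frac{\left(0 \left(-12\right) + 197084\right) + \sqrt{111059}}{561639} = \left(\left(0 + 197084\right) + \sqrt{111059}\right) \frac{1}{561639} = \left(197084 + \sqrt{111059}\right) \frac{1}{561639} = \frac{197084}{561639} + \frac{\sqrt{111059}}{561639}$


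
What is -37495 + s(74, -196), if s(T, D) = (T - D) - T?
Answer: -37299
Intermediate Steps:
s(T, D) = -D
-37495 + s(74, -196) = -37495 - 1*(-196) = -37495 + 196 = -37299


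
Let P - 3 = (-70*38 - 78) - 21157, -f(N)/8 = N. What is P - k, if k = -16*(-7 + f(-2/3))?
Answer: -71756/3 ≈ -23919.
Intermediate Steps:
f(N) = -8*N
k = 80/3 (k = -16*(-7 - (-16)/3) = -16*(-7 - 8*(-⅔)) = -16*(-7 + 16/3) = -16*(-5/3) = 80/3 ≈ 26.667)
P = -23892 (P = 3 + ((-70*38 - 78) - 21157) = 3 + ((-2660 - 78) - 21157) = 3 + (-2738 - 21157) = 3 - 23895 = -23892)
P - k = -23892 - 1*80/3 = -23892 - 80/3 = -71756/3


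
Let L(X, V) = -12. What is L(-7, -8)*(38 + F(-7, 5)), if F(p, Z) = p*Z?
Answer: -36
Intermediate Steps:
F(p, Z) = Z*p
L(-7, -8)*(38 + F(-7, 5)) = -12*(38 + 5*(-7)) = -12*(38 - 35) = -12*3 = -36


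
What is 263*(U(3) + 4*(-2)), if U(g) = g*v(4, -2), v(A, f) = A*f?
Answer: -8416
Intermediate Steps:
U(g) = -8*g (U(g) = g*(4*(-2)) = g*(-8) = -8*g)
263*(U(3) + 4*(-2)) = 263*(-8*3 + 4*(-2)) = 263*(-24 - 8) = 263*(-32) = -8416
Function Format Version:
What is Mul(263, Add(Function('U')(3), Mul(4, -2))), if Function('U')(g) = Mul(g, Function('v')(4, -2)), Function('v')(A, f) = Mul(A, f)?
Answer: -8416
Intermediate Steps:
Function('U')(g) = Mul(-8, g) (Function('U')(g) = Mul(g, Mul(4, -2)) = Mul(g, -8) = Mul(-8, g))
Mul(263, Add(Function('U')(3), Mul(4, -2))) = Mul(263, Add(Mul(-8, 3), Mul(4, -2))) = Mul(263, Add(-24, -8)) = Mul(263, -32) = -8416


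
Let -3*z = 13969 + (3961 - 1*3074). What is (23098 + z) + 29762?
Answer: 47908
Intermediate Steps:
z = -4952 (z = -(13969 + (3961 - 1*3074))/3 = -(13969 + (3961 - 3074))/3 = -(13969 + 887)/3 = -1/3*14856 = -4952)
(23098 + z) + 29762 = (23098 - 4952) + 29762 = 18146 + 29762 = 47908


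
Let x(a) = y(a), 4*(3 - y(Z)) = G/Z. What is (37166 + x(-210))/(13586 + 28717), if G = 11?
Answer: 31221971/35534520 ≈ 0.87864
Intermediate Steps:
y(Z) = 3 - 11/(4*Z)
x(a) = 3 - 11/(4*a)
(37166 + x(-210))/(13586 + 28717) = (37166 + (3 - 11/4/(-210)))/(13586 + 28717) = (37166 + (3 - 11/4*(-1/210)))/42303 = (37166 + (3 + 11/840))*(1/42303) = (37166 + 2531/840)*(1/42303) = (31221971/840)*(1/42303) = 31221971/35534520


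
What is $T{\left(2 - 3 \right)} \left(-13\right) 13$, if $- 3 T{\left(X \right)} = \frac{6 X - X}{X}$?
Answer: $\frac{845}{3} \approx 281.67$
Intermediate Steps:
$T{\left(X \right)} = - \frac{5}{3}$ ($T{\left(X \right)} = - \frac{\left(6 X - X\right) \frac{1}{X}}{3} = - \frac{5 X \frac{1}{X}}{3} = \left(- \frac{1}{3}\right) 5 = - \frac{5}{3}$)
$T{\left(2 - 3 \right)} \left(-13\right) 13 = \left(- \frac{5}{3}\right) \left(-13\right) 13 = \frac{65}{3} \cdot 13 = \frac{845}{3}$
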